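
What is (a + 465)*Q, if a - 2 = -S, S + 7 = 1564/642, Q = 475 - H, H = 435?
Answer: 6054880/321 ≈ 18863.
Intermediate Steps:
Q = 40 (Q = 475 - 1*435 = 475 - 435 = 40)
S = -1465/321 (S = -7 + 1564/642 = -7 + 1564*(1/642) = -7 + 782/321 = -1465/321 ≈ -4.5639)
a = 2107/321 (a = 2 - 1*(-1465/321) = 2 + 1465/321 = 2107/321 ≈ 6.5639)
(a + 465)*Q = (2107/321 + 465)*40 = (151372/321)*40 = 6054880/321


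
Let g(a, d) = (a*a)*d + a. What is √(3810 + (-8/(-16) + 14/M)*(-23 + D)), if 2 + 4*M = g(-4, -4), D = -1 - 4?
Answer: 2*√23865/5 ≈ 61.793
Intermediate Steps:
D = -5
g(a, d) = a + d*a² (g(a, d) = a²*d + a = d*a² + a = a + d*a²)
M = -35/2 (M = -½ + (-4*(1 - 4*(-4)))/4 = -½ + (-4*(1 + 16))/4 = -½ + (-4*17)/4 = -½ + (¼)*(-68) = -½ - 17 = -35/2 ≈ -17.500)
√(3810 + (-8/(-16) + 14/M)*(-23 + D)) = √(3810 + (-8/(-16) + 14/(-35/2))*(-23 - 5)) = √(3810 + (-8*(-1/16) + 14*(-2/35))*(-28)) = √(3810 + (½ - ⅘)*(-28)) = √(3810 - 3/10*(-28)) = √(3810 + 42/5) = √(19092/5) = 2*√23865/5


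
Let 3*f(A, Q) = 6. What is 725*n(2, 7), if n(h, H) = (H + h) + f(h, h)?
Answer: 7975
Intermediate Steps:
f(A, Q) = 2 (f(A, Q) = (⅓)*6 = 2)
n(h, H) = 2 + H + h (n(h, H) = (H + h) + 2 = 2 + H + h)
725*n(2, 7) = 725*(2 + 7 + 2) = 725*11 = 7975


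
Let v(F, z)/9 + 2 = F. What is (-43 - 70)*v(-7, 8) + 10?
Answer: 9163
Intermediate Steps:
v(F, z) = -18 + 9*F
(-43 - 70)*v(-7, 8) + 10 = (-43 - 70)*(-18 + 9*(-7)) + 10 = -113*(-18 - 63) + 10 = -113*(-81) + 10 = 9153 + 10 = 9163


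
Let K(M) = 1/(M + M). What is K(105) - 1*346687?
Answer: -72804269/210 ≈ -3.4669e+5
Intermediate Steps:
K(M) = 1/(2*M)
K(105) - 1*346687 = (½)/105 - 1*346687 = (½)*(1/105) - 346687 = 1/210 - 346687 = -72804269/210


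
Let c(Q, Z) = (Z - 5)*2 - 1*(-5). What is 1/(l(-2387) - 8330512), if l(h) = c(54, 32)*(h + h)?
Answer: -1/8612178 ≈ -1.1611e-7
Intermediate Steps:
c(Q, Z) = -5 + 2*Z (c(Q, Z) = (-5 + Z)*2 + 5 = (-10 + 2*Z) + 5 = -5 + 2*Z)
l(h) = 118*h (l(h) = (-5 + 2*32)*(h + h) = (-5 + 64)*(2*h) = 59*(2*h) = 118*h)
1/(l(-2387) - 8330512) = 1/(118*(-2387) - 8330512) = 1/(-281666 - 8330512) = 1/(-8612178) = -1/8612178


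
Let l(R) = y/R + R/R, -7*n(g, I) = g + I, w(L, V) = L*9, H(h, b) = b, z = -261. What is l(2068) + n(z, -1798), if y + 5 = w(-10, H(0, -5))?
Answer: 4271823/14476 ≈ 295.10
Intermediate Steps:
w(L, V) = 9*L
y = -95 (y = -5 + 9*(-10) = -5 - 90 = -95)
n(g, I) = -I/7 - g/7 (n(g, I) = -(g + I)/7 = -(I + g)/7 = -I/7 - g/7)
l(R) = 1 - 95/R (l(R) = -95/R + R/R = -95/R + 1 = 1 - 95/R)
l(2068) + n(z, -1798) = (-95 + 2068)/2068 + (-⅐*(-1798) - ⅐*(-261)) = (1/2068)*1973 + (1798/7 + 261/7) = 1973/2068 + 2059/7 = 4271823/14476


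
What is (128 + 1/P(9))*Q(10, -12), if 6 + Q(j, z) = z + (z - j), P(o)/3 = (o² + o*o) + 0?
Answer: -1244180/243 ≈ -5120.1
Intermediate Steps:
P(o) = 6*o² (P(o) = 3*((o² + o*o) + 0) = 3*((o² + o²) + 0) = 3*(2*o² + 0) = 3*(2*o²) = 6*o²)
Q(j, z) = -6 - j + 2*z (Q(j, z) = -6 + (z + (z - j)) = -6 + (-j + 2*z) = -6 - j + 2*z)
(128 + 1/P(9))*Q(10, -12) = (128 + 1/(6*9²))*(-6 - 1*10 + 2*(-12)) = (128 + 1/(6*81))*(-6 - 10 - 24) = (128 + 1/486)*(-40) = (62209/486)*(-40) = -1244180/243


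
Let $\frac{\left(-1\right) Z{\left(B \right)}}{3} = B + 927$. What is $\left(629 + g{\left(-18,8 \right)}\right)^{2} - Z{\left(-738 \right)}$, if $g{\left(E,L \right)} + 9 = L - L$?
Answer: $384967$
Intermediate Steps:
$g{\left(E,L \right)} = -9$ ($g{\left(E,L \right)} = -9 + \left(L - L\right) = -9 + 0 = -9$)
$Z{\left(B \right)} = -2781 - 3 B$ ($Z{\left(B \right)} = - 3 \left(B + 927\right) = - 3 \left(927 + B\right) = -2781 - 3 B$)
$\left(629 + g{\left(-18,8 \right)}\right)^{2} - Z{\left(-738 \right)} = \left(629 - 9\right)^{2} - \left(-2781 - -2214\right) = 620^{2} - \left(-2781 + 2214\right) = 384400 - -567 = 384400 + 567 = 384967$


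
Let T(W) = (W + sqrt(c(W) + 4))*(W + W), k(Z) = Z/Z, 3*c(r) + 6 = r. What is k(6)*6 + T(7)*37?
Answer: 3632 + 518*sqrt(39)/3 ≈ 4710.3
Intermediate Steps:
c(r) = -2 + r/3
k(Z) = 1
T(W) = 2*W*(W + sqrt(2 + W/3)) (T(W) = (W + sqrt((-2 + W/3) + 4))*(W + W) = (W + sqrt(2 + W/3))*(2*W) = 2*W*(W + sqrt(2 + W/3)))
k(6)*6 + T(7)*37 = 1*6 + ((2/3)*7*(sqrt(18 + 3*7) + 3*7))*37 = 6 + ((2/3)*7*(sqrt(18 + 21) + 21))*37 = 6 + ((2/3)*7*(sqrt(39) + 21))*37 = 6 + ((2/3)*7*(21 + sqrt(39)))*37 = 6 + (98 + 14*sqrt(39)/3)*37 = 6 + (3626 + 518*sqrt(39)/3) = 3632 + 518*sqrt(39)/3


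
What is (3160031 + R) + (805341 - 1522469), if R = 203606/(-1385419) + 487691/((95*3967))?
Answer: 1275479174174758144/522115931435 ≈ 2.4429e+6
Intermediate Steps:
R = 598924402339/522115931435 (R = 203606*(-1/1385419) + 487691/376865 = -203606/1385419 + 487691*(1/376865) = -203606/1385419 + 487691/376865 = 598924402339/522115931435 ≈ 1.1471)
(3160031 + R) + (805341 - 1522469) = (3160031 + 598924402339/522115931435) + (805341 - 1522469) = 1649903127852876824/522115931435 - 717128 = 1275479174174758144/522115931435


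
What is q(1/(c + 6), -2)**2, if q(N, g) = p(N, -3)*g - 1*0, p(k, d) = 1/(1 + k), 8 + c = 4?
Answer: 16/9 ≈ 1.7778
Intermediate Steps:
c = -4 (c = -8 + 4 = -4)
q(N, g) = g/(1 + N) (q(N, g) = g/(1 + N) - 1*0 = g/(1 + N) + 0 = g/(1 + N))
q(1/(c + 6), -2)**2 = (-2/(1 + 1/(-4 + 6)))**2 = (-2/(1 + 1/2))**2 = (-2/3/2)**2 = (-2*2/3)**2 = (-4/3)**2 = 16/9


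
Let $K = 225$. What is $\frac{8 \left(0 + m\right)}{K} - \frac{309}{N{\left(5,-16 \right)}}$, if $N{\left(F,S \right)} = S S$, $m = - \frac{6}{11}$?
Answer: $- \frac{259021}{211200} \approx -1.2264$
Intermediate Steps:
$m = - \frac{6}{11}$ ($m = \left(-6\right) \frac{1}{11} = - \frac{6}{11} \approx -0.54545$)
$N{\left(F,S \right)} = S^{2}$
$\frac{8 \left(0 + m\right)}{K} - \frac{309}{N{\left(5,-16 \right)}} = \frac{8 \left(0 - \frac{6}{11}\right)}{225} - \frac{309}{\left(-16\right)^{2}} = 8 \left(- \frac{6}{11}\right) \frac{1}{225} - \frac{309}{256} = \left(- \frac{48}{11}\right) \frac{1}{225} - \frac{309}{256} = - \frac{16}{825} - \frac{309}{256} = - \frac{259021}{211200}$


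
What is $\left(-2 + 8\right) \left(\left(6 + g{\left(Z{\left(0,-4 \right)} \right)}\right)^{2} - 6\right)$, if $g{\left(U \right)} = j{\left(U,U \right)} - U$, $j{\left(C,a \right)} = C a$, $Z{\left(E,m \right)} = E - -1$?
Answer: $180$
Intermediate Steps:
$Z{\left(E,m \right)} = 1 + E$ ($Z{\left(E,m \right)} = E + 1 = 1 + E$)
$g{\left(U \right)} = U^{2} - U$ ($g{\left(U \right)} = U U - U = U^{2} - U$)
$\left(-2 + 8\right) \left(\left(6 + g{\left(Z{\left(0,-4 \right)} \right)}\right)^{2} - 6\right) = \left(-2 + 8\right) \left(\left(6 + \left(1 + 0\right) \left(-1 + \left(1 + 0\right)\right)\right)^{2} - 6\right) = 6 \left(\left(6 + 1 \left(-1 + 1\right)\right)^{2} - 6\right) = 6 \left(\left(6 + 1 \cdot 0\right)^{2} - 6\right) = 6 \left(\left(6 + 0\right)^{2} - 6\right) = 6 \left(6^{2} - 6\right) = 6 \left(36 - 6\right) = 6 \cdot 30 = 180$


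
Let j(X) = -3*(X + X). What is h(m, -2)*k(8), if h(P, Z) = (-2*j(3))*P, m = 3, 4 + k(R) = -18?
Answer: -2376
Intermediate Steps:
k(R) = -22 (k(R) = -4 - 18 = -22)
j(X) = -6*X
h(P, Z) = 36*P (h(P, Z) = (-(-12)*3)*P = (-2*(-18))*P = 36*P)
h(m, -2)*k(8) = (36*3)*(-22) = 108*(-22) = -2376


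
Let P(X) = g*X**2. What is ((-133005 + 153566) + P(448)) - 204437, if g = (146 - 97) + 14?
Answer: 12460476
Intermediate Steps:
g = 63 (g = 49 + 14 = 63)
P(X) = 63*X**2
((-133005 + 153566) + P(448)) - 204437 = ((-133005 + 153566) + 63*448**2) - 204437 = (20561 + 63*200704) - 204437 = (20561 + 12644352) - 204437 = 12664913 - 204437 = 12460476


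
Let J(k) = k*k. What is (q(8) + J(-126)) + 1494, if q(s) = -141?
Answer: 17229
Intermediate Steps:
J(k) = k**2
(q(8) + J(-126)) + 1494 = (-141 + (-126)**2) + 1494 = (-141 + 15876) + 1494 = 15735 + 1494 = 17229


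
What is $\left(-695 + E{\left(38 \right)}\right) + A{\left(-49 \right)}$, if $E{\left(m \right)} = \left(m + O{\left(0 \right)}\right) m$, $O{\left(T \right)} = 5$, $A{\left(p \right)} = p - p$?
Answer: $939$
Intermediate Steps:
$A{\left(p \right)} = 0$
$E{\left(m \right)} = m \left(5 + m\right)$ ($E{\left(m \right)} = \left(m + 5\right) m = \left(5 + m\right) m = m \left(5 + m\right)$)
$\left(-695 + E{\left(38 \right)}\right) + A{\left(-49 \right)} = \left(-695 + 38 \left(5 + 38\right)\right) + 0 = \left(-695 + 38 \cdot 43\right) + 0 = \left(-695 + 1634\right) + 0 = 939 + 0 = 939$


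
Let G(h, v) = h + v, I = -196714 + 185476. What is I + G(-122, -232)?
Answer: -11592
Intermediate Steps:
I = -11238
I + G(-122, -232) = -11238 + (-122 - 232) = -11238 - 354 = -11592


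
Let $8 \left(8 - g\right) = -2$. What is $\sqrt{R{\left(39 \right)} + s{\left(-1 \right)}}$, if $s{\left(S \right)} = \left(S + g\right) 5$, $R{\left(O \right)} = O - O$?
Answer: $\frac{\sqrt{145}}{2} \approx 6.0208$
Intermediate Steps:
$g = \frac{33}{4}$ ($g = 8 - - \frac{1}{4} = 8 + \frac{1}{4} = \frac{33}{4} \approx 8.25$)
$R{\left(O \right)} = 0$
$s{\left(S \right)} = \frac{165}{4} + 5 S$ ($s{\left(S \right)} = \left(S + \frac{33}{4}\right) 5 = \left(\frac{33}{4} + S\right) 5 = \frac{165}{4} + 5 S$)
$\sqrt{R{\left(39 \right)} + s{\left(-1 \right)}} = \sqrt{0 + \left(\frac{165}{4} + 5 \left(-1\right)\right)} = \sqrt{0 + \left(\frac{165}{4} - 5\right)} = \sqrt{0 + \frac{145}{4}} = \sqrt{\frac{145}{4}} = \frac{\sqrt{145}}{2}$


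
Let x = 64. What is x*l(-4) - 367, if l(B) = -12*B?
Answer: 2705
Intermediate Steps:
x*l(-4) - 367 = 64*(-12*(-4)) - 367 = 64*48 - 367 = 3072 - 367 = 2705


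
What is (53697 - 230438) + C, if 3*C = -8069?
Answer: -538292/3 ≈ -1.7943e+5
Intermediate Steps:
C = -8069/3 (C = (⅓)*(-8069) = -8069/3 ≈ -2689.7)
(53697 - 230438) + C = (53697 - 230438) - 8069/3 = -176741 - 8069/3 = -538292/3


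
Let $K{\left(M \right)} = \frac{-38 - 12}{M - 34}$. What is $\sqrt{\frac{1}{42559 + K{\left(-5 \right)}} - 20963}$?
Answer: $\frac{i \sqrt{57755273223825374}}{1659851} \approx 144.79 i$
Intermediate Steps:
$K{\left(M \right)} = - \frac{50}{-34 + M}$
$\sqrt{\frac{1}{42559 + K{\left(-5 \right)}} - 20963} = \sqrt{\frac{1}{42559 - \frac{50}{-34 - 5}} - 20963} = \sqrt{\frac{1}{42559 - \frac{50}{-39}} - 20963} = \sqrt{\frac{1}{42559 - - \frac{50}{39}} - 20963} = \sqrt{\frac{1}{42559 + \frac{50}{39}} - 20963} = \sqrt{\frac{1}{\frac{1659851}{39}} - 20963} = \sqrt{\frac{39}{1659851} - 20963} = \sqrt{- \frac{34795456474}{1659851}} = \frac{i \sqrt{57755273223825374}}{1659851}$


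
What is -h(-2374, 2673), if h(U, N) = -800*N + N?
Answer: 2135727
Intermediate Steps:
h(U, N) = -799*N
-h(-2374, 2673) = -(-799)*2673 = -1*(-2135727) = 2135727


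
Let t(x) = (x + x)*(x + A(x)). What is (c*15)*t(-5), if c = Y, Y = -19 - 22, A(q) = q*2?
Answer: -92250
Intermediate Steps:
A(q) = 2*q
Y = -41
t(x) = 6*x² (t(x) = (x + x)*(x + 2*x) = (2*x)*(3*x) = 6*x²)
c = -41
(c*15)*t(-5) = (-41*15)*(6*(-5)²) = -3690*25 = -615*150 = -92250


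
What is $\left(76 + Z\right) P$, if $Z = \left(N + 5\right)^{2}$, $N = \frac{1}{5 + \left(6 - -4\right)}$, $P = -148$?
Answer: $- \frac{3385648}{225} \approx -15047.0$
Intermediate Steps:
$N = \frac{1}{15}$ ($N = \frac{1}{5 + \left(6 + 4\right)} = \frac{1}{5 + 10} = \frac{1}{15} \approx 0.066667$)
$Z = \frac{5776}{225}$ ($Z = \left(\frac{1}{15} + 5\right)^{2} = \left(\frac{76}{15}\right)^{2} = \frac{5776}{225} \approx 25.671$)
$\left(76 + Z\right) P = \left(76 + \frac{5776}{225}\right) \left(-148\right) = \frac{22876}{225} \left(-148\right) = - \frac{3385648}{225}$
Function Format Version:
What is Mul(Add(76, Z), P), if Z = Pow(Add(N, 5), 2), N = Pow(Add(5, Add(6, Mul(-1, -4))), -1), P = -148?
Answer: Rational(-3385648, 225) ≈ -15047.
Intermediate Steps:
N = Rational(1, 15) (N = Pow(Add(5, Add(6, 4)), -1) = Pow(Add(5, 10), -1) = Pow(15, -1) = Rational(1, 15) ≈ 0.066667)
Z = Rational(5776, 225) (Z = Pow(Add(Rational(1, 15), 5), 2) = Pow(Rational(76, 15), 2) = Rational(5776, 225) ≈ 25.671)
Mul(Add(76, Z), P) = Mul(Add(76, Rational(5776, 225)), -148) = Mul(Rational(22876, 225), -148) = Rational(-3385648, 225)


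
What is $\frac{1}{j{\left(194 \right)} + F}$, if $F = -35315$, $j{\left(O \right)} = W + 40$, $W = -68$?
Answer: $- \frac{1}{35343} \approx -2.8294 \cdot 10^{-5}$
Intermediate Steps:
$j{\left(O \right)} = -28$ ($j{\left(O \right)} = -68 + 40 = -28$)
$\frac{1}{j{\left(194 \right)} + F} = \frac{1}{-28 - 35315} = \frac{1}{-35343} = - \frac{1}{35343}$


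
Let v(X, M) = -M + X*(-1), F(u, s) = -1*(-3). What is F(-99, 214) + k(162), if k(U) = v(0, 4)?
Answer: -1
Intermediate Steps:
F(u, s) = 3
v(X, M) = -M - X
k(U) = -4 (k(U) = -1*4 - 1*0 = -4 + 0 = -4)
F(-99, 214) + k(162) = 3 - 4 = -1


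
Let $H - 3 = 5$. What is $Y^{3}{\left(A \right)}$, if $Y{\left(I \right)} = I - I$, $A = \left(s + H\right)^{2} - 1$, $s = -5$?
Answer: $0$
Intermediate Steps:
$H = 8$ ($H = 3 + 5 = 8$)
$A = 8$ ($A = \left(-5 + 8\right)^{2} - 1 = 3^{2} - 1 = 9 - 1 = 8$)
$Y{\left(I \right)} = 0$
$Y^{3}{\left(A \right)} = 0^{3} = 0$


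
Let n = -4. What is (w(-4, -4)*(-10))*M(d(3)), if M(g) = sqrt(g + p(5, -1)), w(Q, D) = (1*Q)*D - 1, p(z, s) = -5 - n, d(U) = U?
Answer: -150*sqrt(2) ≈ -212.13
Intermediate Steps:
p(z, s) = -1 (p(z, s) = -5 - 1*(-4) = -5 + 4 = -1)
w(Q, D) = -1 + D*Q (w(Q, D) = Q*D - 1 = D*Q - 1 = -1 + D*Q)
M(g) = sqrt(-1 + g) (M(g) = sqrt(g - 1) = sqrt(-1 + g))
(w(-4, -4)*(-10))*M(d(3)) = ((-1 - 4*(-4))*(-10))*sqrt(-1 + 3) = ((-1 + 16)*(-10))*sqrt(2) = (15*(-10))*sqrt(2) = -150*sqrt(2)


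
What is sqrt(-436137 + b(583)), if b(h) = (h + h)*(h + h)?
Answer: sqrt(923419) ≈ 960.95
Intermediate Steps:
b(h) = 4*h**2 (b(h) = (2*h)*(2*h) = 4*h**2)
sqrt(-436137 + b(583)) = sqrt(-436137 + 4*583**2) = sqrt(-436137 + 4*339889) = sqrt(-436137 + 1359556) = sqrt(923419)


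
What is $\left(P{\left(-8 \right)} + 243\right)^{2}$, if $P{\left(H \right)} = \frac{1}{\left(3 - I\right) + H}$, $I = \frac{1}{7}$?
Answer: $\frac{76405081}{1296} \approx 58955.0$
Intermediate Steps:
$I = \frac{1}{7} \approx 0.14286$
$P{\left(H \right)} = \frac{1}{\frac{20}{7} + H}$ ($P{\left(H \right)} = \frac{1}{\left(3 - \frac{1}{7}\right) + H} = \frac{1}{\frac{20}{7} + H}$)
$\left(P{\left(-8 \right)} + 243\right)^{2} = \left(\frac{7}{20 + 7 \left(-8\right)} + 243\right)^{2} = \left(\frac{7}{20 - 56} + 243\right)^{2} = \left(\frac{7}{-36} + 243\right)^{2} = \left(7 \left(- \frac{1}{36}\right) + 243\right)^{2} = \left(- \frac{7}{36} + 243\right)^{2} = \left(\frac{8741}{36}\right)^{2} = \frac{76405081}{1296}$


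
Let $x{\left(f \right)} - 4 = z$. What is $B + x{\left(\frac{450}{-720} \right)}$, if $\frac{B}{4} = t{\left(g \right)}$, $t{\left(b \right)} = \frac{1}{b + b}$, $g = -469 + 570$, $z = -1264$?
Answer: $- \frac{127258}{101} \approx -1260.0$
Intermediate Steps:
$x{\left(f \right)} = -1260$ ($x{\left(f \right)} = 4 - 1264 = -1260$)
$g = 101$
$t{\left(b \right)} = \frac{1}{2 b}$
$B = \frac{2}{101}$ ($B = 4 \frac{1}{2 \cdot 101} = 4 \cdot \frac{1}{2} \cdot \frac{1}{101} = 4 \cdot \frac{1}{202} = \frac{2}{101} \approx 0.019802$)
$B + x{\left(\frac{450}{-720} \right)} = \frac{2}{101} - 1260 = - \frac{127258}{101}$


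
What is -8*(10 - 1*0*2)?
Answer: -80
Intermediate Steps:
-8*(10 - 1*0*2) = -8*(10 + 0*2) = -8*(10 + 0) = -8*10 = -80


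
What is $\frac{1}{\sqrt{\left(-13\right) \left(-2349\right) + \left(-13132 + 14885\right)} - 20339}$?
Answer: $- \frac{20339}{413642631} - \frac{\sqrt{32290}}{413642631} \approx -4.9605 \cdot 10^{-5}$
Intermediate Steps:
$\frac{1}{\sqrt{\left(-13\right) \left(-2349\right) + \left(-13132 + 14885\right)} - 20339} = \frac{1}{\sqrt{30537 + 1753} - 20339} = \frac{1}{\sqrt{32290} - 20339} = \frac{1}{-20339 + \sqrt{32290}}$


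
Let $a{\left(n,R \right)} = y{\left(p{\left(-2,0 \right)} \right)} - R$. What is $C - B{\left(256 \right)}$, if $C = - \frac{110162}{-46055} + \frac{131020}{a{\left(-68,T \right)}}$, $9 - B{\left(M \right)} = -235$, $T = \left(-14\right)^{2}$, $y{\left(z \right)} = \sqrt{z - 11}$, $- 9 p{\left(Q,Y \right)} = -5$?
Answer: $- \frac{7246213546302}{7963784545} - \frac{196530 i \sqrt{94}}{172919} \approx -909.9 - 11.019 i$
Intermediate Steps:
$p{\left(Q,Y \right)} = \frac{5}{9}$ ($p{\left(Q,Y \right)} = \left(- \frac{1}{9}\right) \left(-5\right) = \frac{5}{9}$)
$y{\left(z \right)} = \sqrt{-11 + z}$
$T = 196$
$B{\left(M \right)} = 244$ ($B{\left(M \right)} = 9 - -235 = 9 + 235 = 244$)
$a{\left(n,R \right)} = - R + \frac{i \sqrt{94}}{3}$ ($a{\left(n,R \right)} = \sqrt{-11 + \frac{5}{9}} - R = \sqrt{- \frac{94}{9}} - R = \frac{i \sqrt{94}}{3} - R = - R + \frac{i \sqrt{94}}{3}$)
$C = \frac{110162}{46055} + \frac{131020}{-196 + \frac{i \sqrt{94}}{3}}$ ($C = - \frac{110162}{-46055} + \frac{131020}{\left(-1\right) 196 + \frac{i \sqrt{94}}{3}} = \left(-110162\right) \left(- \frac{1}{46055}\right) + \frac{131020}{-196 + \frac{i \sqrt{94}}{3}} = \frac{110162}{46055} + \frac{131020}{-196 + \frac{i \sqrt{94}}{3}} \approx -665.9 - 11.019 i$)
$C - B{\left(256 \right)} = \frac{2 \left(- 9018801522 i + 55081 \sqrt{94}\right)}{46055 \left(\sqrt{94} + 588 i\right)} - 244 = -244 + \frac{2 \left(- 9018801522 i + 55081 \sqrt{94}\right)}{46055 \left(\sqrt{94} + 588 i\right)}$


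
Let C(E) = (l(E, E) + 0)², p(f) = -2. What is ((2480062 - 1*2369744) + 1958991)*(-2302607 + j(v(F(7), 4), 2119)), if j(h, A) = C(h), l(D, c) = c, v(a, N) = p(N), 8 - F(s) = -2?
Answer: -4764797111327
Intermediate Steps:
F(s) = 10 (F(s) = 8 - 1*(-2) = 8 + 2 = 10)
v(a, N) = -2
C(E) = E² (C(E) = (E + 0)² = E²)
j(h, A) = h²
((2480062 - 1*2369744) + 1958991)*(-2302607 + j(v(F(7), 4), 2119)) = ((2480062 - 1*2369744) + 1958991)*(-2302607 + (-2)²) = ((2480062 - 2369744) + 1958991)*(-2302607 + 4) = (110318 + 1958991)*(-2302603) = 2069309*(-2302603) = -4764797111327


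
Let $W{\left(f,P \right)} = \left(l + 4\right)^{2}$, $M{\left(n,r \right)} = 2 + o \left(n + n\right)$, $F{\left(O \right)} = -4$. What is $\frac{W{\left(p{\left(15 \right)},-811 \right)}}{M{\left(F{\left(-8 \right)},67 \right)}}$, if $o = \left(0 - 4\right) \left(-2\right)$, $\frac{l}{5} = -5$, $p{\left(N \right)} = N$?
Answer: $- \frac{441}{62} \approx -7.1129$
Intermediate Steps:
$l = -25$ ($l = 5 \left(-5\right) = -25$)
$o = 8$ ($o = \left(-4\right) \left(-2\right) = 8$)
$M{\left(n,r \right)} = 2 + 16 n$ ($M{\left(n,r \right)} = 2 + 8 \left(n + n\right) = 2 + 8 \cdot 2 n = 2 + 16 n$)
$W{\left(f,P \right)} = 441$ ($W{\left(f,P \right)} = \left(-25 + 4\right)^{2} = \left(-21\right)^{2} = 441$)
$\frac{W{\left(p{\left(15 \right)},-811 \right)}}{M{\left(F{\left(-8 \right)},67 \right)}} = \frac{441}{2 + 16 \left(-4\right)} = \frac{441}{2 - 64} = \frac{441}{-62} = 441 \left(- \frac{1}{62}\right) = - \frac{441}{62}$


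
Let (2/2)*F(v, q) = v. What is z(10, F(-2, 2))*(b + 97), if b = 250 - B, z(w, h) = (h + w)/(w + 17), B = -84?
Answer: 3448/27 ≈ 127.70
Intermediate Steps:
F(v, q) = v
z(w, h) = (h + w)/(17 + w)
b = 334 (b = 250 - 1*(-84) = 250 + 84 = 334)
z(10, F(-2, 2))*(b + 97) = ((-2 + 10)/(17 + 10))*(334 + 97) = (8/27)*431 = 3448/27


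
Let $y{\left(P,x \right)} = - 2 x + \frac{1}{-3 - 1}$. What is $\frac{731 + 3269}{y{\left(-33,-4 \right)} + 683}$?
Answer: $\frac{16000}{2763} \approx 5.7908$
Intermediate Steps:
$y{\left(P,x \right)} = - \frac{1}{4} - 2 x$ ($y{\left(P,x \right)} = - 2 x + \frac{1}{-4} = - 2 x - \frac{1}{4} = - \frac{1}{4} - 2 x$)
$\frac{731 + 3269}{y{\left(-33,-4 \right)} + 683} = \frac{731 + 3269}{\left(- \frac{1}{4} - -8\right) + 683} = \frac{4000}{\left(- \frac{1}{4} + 8\right) + 683} = \frac{4000}{\frac{31}{4} + 683} = \frac{4000}{\frac{2763}{4}} = 4000 \cdot \frac{4}{2763} = \frac{16000}{2763}$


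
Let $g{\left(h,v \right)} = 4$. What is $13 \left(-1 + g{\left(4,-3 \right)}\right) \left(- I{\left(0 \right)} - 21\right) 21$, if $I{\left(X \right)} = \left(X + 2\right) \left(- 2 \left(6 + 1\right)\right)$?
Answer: $5733$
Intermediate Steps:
$I{\left(X \right)} = -28 - 14 X$ ($I{\left(X \right)} = \left(2 + X\right) \left(\left(-2\right) 7\right) = \left(2 + X\right) \left(-14\right) = -28 - 14 X$)
$13 \left(-1 + g{\left(4,-3 \right)}\right) \left(- I{\left(0 \right)} - 21\right) 21 = 13 \left(-1 + 4\right) \left(- (-28 - 0) - 21\right) 21 = 13 \cdot 3 \left(- (-28 + 0) - 21\right) 21 = 13 \cdot 3 \left(\left(-1\right) \left(-28\right) - 21\right) 21 = 13 \cdot 3 \left(28 - 21\right) 21 = 13 \cdot 3 \cdot 7 \cdot 21 = 13 \cdot 21 \cdot 21 = 273 \cdot 21 = 5733$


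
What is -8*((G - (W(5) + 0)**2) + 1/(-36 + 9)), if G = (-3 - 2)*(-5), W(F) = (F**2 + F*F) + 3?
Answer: 601352/27 ≈ 22272.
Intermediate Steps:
W(F) = 3 + 2*F**2 (W(F) = (F**2 + F**2) + 3 = 2*F**2 + 3 = 3 + 2*F**2)
G = 25 (G = -5*(-5) = 25)
-8*((G - (W(5) + 0)**2) + 1/(-36 + 9)) = -8*((25 - ((3 + 2*5**2) + 0)**2) + 1/(-36 + 9)) = -8*((25 - ((3 + 2*25) + 0)**2) + 1/(-27)) = -8*((25 - ((3 + 50) + 0)**2) - 1/27) = -8*((25 - (53 + 0)**2) - 1/27) = -8*((25 - 1*53**2) - 1/27) = -8*((25 - 1*2809) - 1/27) = -8*((25 - 2809) - 1/27) = -8*(-2784 - 1/27) = -8*(-75169/27) = 601352/27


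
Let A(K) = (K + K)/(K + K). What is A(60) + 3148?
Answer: 3149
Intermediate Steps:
A(K) = 1 (A(K) = (2*K)/((2*K)) = (2*K)*(1/(2*K)) = 1)
A(60) + 3148 = 1 + 3148 = 3149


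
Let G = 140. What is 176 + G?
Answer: 316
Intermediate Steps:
176 + G = 176 + 140 = 316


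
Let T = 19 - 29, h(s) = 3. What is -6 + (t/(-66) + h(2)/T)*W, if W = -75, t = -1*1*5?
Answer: 119/11 ≈ 10.818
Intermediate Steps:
t = -5 (t = -1*5 = -5)
T = -10
-6 + (t/(-66) + h(2)/T)*W = -6 + (-5/(-66) + 3/(-10))*(-75) = -6 + (-5*(-1/66) + 3*(-⅒))*(-75) = -6 + (5/66 - 3/10)*(-75) = -6 - 37/165*(-75) = -6 + 185/11 = 119/11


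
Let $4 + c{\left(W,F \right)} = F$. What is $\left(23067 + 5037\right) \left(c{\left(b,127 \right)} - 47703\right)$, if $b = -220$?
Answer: $-1337188320$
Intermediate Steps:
$c{\left(W,F \right)} = -4 + F$
$\left(23067 + 5037\right) \left(c{\left(b,127 \right)} - 47703\right) = \left(23067 + 5037\right) \left(\left(-4 + 127\right) - 47703\right) = 28104 \left(123 - 47703\right) = 28104 \left(-47580\right) = -1337188320$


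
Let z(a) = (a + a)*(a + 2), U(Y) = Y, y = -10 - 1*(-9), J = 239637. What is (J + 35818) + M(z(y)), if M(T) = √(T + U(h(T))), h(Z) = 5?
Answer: 275455 + √3 ≈ 2.7546e+5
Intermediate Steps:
y = -1 (y = -10 + 9 = -1)
z(a) = 2*a*(2 + a) (z(a) = (2*a)*(2 + a) = 2*a*(2 + a))
M(T) = √(5 + T) (M(T) = √(T + 5) = √(5 + T))
(J + 35818) + M(z(y)) = (239637 + 35818) + √(5 + 2*(-1)*(2 - 1)) = 275455 + √(5 + 2*(-1)*1) = 275455 + √(5 - 2) = 275455 + √3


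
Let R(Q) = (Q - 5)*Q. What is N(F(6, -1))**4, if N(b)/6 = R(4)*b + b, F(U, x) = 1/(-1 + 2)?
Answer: 104976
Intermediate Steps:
F(U, x) = 1 (F(U, x) = 1/1 = 1)
R(Q) = Q*(-5 + Q) (R(Q) = (-5 + Q)*Q = Q*(-5 + Q))
N(b) = -18*b (N(b) = 6*((4*(-5 + 4))*b + b) = 6*((4*(-1))*b + b) = 6*(-4*b + b) = 6*(-3*b) = -18*b)
N(F(6, -1))**4 = (-18*1)**4 = (-18)**4 = 104976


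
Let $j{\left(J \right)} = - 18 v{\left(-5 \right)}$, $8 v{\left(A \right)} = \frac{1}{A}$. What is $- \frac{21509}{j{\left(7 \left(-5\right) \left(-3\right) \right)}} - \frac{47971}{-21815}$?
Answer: $- \frac{9383944961}{196335} \approx -47796.0$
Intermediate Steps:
$v{\left(A \right)} = \frac{1}{8 A}$
$j{\left(J \right)} = \frac{9}{20}$ ($j{\left(J \right)} = - 18 \frac{1}{8 \left(-5\right)} = - 18 \cdot \frac{1}{8} \left(- \frac{1}{5}\right) = \left(-18\right) \left(- \frac{1}{40}\right) = \frac{9}{20}$)
$- \frac{21509}{j{\left(7 \left(-5\right) \left(-3\right) \right)}} - \frac{47971}{-21815} = - \frac{21509}{\frac{9}{20}} - \frac{47971}{-21815} = \left(-21509\right) \frac{20}{9} - - \frac{47971}{21815} = - \frac{430180}{9} + \frac{47971}{21815} = - \frac{9383944961}{196335}$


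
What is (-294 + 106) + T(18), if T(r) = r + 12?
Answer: -158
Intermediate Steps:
T(r) = 12 + r
(-294 + 106) + T(18) = (-294 + 106) + (12 + 18) = -188 + 30 = -158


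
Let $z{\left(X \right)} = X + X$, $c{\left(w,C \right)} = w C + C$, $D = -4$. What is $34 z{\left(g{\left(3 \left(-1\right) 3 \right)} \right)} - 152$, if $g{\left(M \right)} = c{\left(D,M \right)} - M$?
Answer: $2296$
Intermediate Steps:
$c{\left(w,C \right)} = C + C w$ ($c{\left(w,C \right)} = C w + C = C + C w$)
$g{\left(M \right)} = - 4 M$ ($g{\left(M \right)} = M \left(1 - 4\right) - M = M \left(-3\right) - M = - 3 M - M = - 4 M$)
$z{\left(X \right)} = 2 X$
$34 z{\left(g{\left(3 \left(-1\right) 3 \right)} \right)} - 152 = 34 \cdot 2 \left(- 4 \cdot 3 \left(-1\right) 3\right) - 152 = 34 \cdot 2 \left(- 4 \left(\left(-3\right) 3\right)\right) - 152 = 34 \cdot 2 \left(\left(-4\right) \left(-9\right)\right) - 152 = 34 \cdot 2 \cdot 36 - 152 = 34 \cdot 72 - 152 = 2448 - 152 = 2296$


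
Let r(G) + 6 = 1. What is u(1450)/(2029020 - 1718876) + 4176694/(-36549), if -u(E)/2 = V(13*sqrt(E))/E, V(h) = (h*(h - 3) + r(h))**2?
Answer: -125355533392295/328728138624 + 1911351*sqrt(58)/4497088 ≈ -378.10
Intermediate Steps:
r(G) = -5 (r(G) = -6 + 1 = -5)
V(h) = (-5 + h*(-3 + h))**2 (V(h) = (h*(h - 3) - 5)**2 = (h*(-3 + h) - 5)**2 = (-5 + h*(-3 + h))**2)
u(E) = -2*(5 - 169*E + 39*sqrt(E))**2/E (u(E) = -2*(5 - (13*sqrt(E))**2 + 3*(13*sqrt(E)))**2/E = -2*(5 - 169*E + 39*sqrt(E))**2/E)
u(1450)/(2029020 - 1718876) + 4176694/(-36549) = (-2*(5 - 169*1450 + 39*sqrt(1450))**2/1450)/(2029020 - 1718876) + 4176694/(-36549) = -2*1/1450*(5 - 245050 + 39*(5*sqrt(58)))**2/310144 + 4176694*(-1/36549) = -2*1/1450*(5 - 245050 + 195*sqrt(58))**2*(1/310144) - 4176694/36549 = -2*1/1450*(-245045 + 195*sqrt(58))**2*(1/310144) - 4176694/36549 = -(-245045 + 195*sqrt(58))**2/725*(1/310144) - 4176694/36549 = -(-245045 + 195*sqrt(58))**2/224854400 - 4176694/36549 = -4176694/36549 - (-245045 + 195*sqrt(58))**2/224854400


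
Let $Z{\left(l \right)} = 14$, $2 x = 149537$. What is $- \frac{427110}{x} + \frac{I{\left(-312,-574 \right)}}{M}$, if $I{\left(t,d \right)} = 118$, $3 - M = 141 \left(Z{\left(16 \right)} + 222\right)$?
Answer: $- \frac{28440107426}{4975544601} \approx -5.716$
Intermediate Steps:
$x = \frac{149537}{2}$ ($x = \frac{1}{2} \cdot 149537 = \frac{149537}{2} \approx 74769.0$)
$M = -33273$ ($M = 3 - 141 \left(14 + 222\right) = 3 - 141 \cdot 236 = 3 - 33276 = -33273$)
$- \frac{427110}{x} + \frac{I{\left(-312,-574 \right)}}{M} = - \frac{427110}{\frac{149537}{2}} + \frac{118}{-33273} = \left(-427110\right) \frac{2}{149537} + 118 \left(- \frac{1}{33273}\right) = - \frac{854220}{149537} - \frac{118}{33273} = - \frac{28440107426}{4975544601}$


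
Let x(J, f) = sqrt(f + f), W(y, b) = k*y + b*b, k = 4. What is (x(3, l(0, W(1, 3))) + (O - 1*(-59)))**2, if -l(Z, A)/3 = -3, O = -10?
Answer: 2419 + 294*sqrt(2) ≈ 2834.8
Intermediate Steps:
W(y, b) = b**2 + 4*y (W(y, b) = 4*y + b*b = 4*y + b**2 = b**2 + 4*y)
l(Z, A) = 9 (l(Z, A) = -3*(-3) = 9)
x(J, f) = sqrt(2)*sqrt(f) (x(J, f) = sqrt(2*f) = sqrt(2)*sqrt(f))
(x(3, l(0, W(1, 3))) + (O - 1*(-59)))**2 = (sqrt(2)*sqrt(9) + (-10 - 1*(-59)))**2 = (sqrt(2)*3 + (-10 + 59))**2 = (3*sqrt(2) + 49)**2 = (49 + 3*sqrt(2))**2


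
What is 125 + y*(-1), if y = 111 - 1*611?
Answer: 625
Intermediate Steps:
y = -500 (y = 111 - 611 = -500)
125 + y*(-1) = 125 - 500*(-1) = 125 + 500 = 625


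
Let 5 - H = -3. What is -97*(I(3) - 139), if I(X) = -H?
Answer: 14259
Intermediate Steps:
H = 8 (H = 5 - 1*(-3) = 5 + 3 = 8)
I(X) = -8 (I(X) = -1*8 = -8)
-97*(I(3) - 139) = -97*(-8 - 139) = -97*(-147) = 14259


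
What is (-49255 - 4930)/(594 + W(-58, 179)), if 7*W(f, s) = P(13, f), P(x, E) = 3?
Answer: -379295/4161 ≈ -91.155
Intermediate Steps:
W(f, s) = 3/7 (W(f, s) = (⅐)*3 = 3/7)
(-49255 - 4930)/(594 + W(-58, 179)) = (-49255 - 4930)/(594 + 3/7) = -54185/4161/7 = -54185*7/4161 = -379295/4161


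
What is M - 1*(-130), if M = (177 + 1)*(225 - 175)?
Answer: 9030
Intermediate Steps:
M = 8900 (M = 178*50 = 8900)
M - 1*(-130) = 8900 - 1*(-130) = 8900 + 130 = 9030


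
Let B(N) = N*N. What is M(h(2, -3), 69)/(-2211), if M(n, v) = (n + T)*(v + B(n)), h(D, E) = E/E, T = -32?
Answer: 2170/2211 ≈ 0.98146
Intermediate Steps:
B(N) = N**2
h(D, E) = 1
M(n, v) = (-32 + n)*(v + n**2) (M(n, v) = (n - 32)*(v + n**2) = (-32 + n)*(v + n**2))
M(h(2, -3), 69)/(-2211) = (1**3 - 32*69 - 32*1**2 + 1*69)/(-2211) = (1 - 2208 - 32*1 + 69)*(-1/2211) = (1 - 2208 - 32 + 69)*(-1/2211) = -2170*(-1/2211) = 2170/2211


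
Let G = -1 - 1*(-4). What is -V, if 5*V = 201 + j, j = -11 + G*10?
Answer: -44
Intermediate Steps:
G = 3 (G = -1 + 4 = 3)
j = 19 (j = -11 + 3*10 = -11 + 30 = 19)
V = 44 (V = (201 + 19)/5 = (⅕)*220 = 44)
-V = -1*44 = -44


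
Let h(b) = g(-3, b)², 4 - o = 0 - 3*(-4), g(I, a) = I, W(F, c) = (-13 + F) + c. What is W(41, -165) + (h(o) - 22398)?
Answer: -22526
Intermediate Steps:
W(F, c) = -13 + F + c
o = -8 (o = 4 - (0 - 3*(-4)) = 4 - (0 + 12) = 4 - 1*12 = 4 - 12 = -8)
h(b) = 9 (h(b) = (-3)² = 9)
W(41, -165) + (h(o) - 22398) = (-13 + 41 - 165) + (9 - 22398) = -137 - 22389 = -22526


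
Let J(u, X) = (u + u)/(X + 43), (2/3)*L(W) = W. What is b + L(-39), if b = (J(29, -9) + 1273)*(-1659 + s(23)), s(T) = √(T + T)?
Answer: -71903049/34 + 21670*√46/17 ≈ -2.1062e+6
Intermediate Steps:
s(T) = √2*√T (s(T) = √(2*T) = √2*√T)
L(W) = 3*W/2
J(u, X) = 2*u/(43 + X) (J(u, X) = (2*u)/(43 + X) = 2*u/(43 + X))
b = -35950530/17 + 21670*√46/17 (b = (2*29/(43 - 9) + 1273)*(-1659 + √2*√23) = (2*29/34 + 1273)*(-1659 + √46) = (2*29*(1/34) + 1273)*(-1659 + √46) = (29/17 + 1273)*(-1659 + √46) = 21670*(-1659 + √46)/17 = -35950530/17 + 21670*√46/17 ≈ -2.1061e+6)
b + L(-39) = (-35950530/17 + 21670*√46/17) + (3/2)*(-39) = (-35950530/17 + 21670*√46/17) - 117/2 = -71903049/34 + 21670*√46/17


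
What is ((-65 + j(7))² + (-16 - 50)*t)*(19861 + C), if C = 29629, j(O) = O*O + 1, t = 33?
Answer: -96653970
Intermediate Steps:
j(O) = 1 + O² (j(O) = O² + 1 = 1 + O²)
((-65 + j(7))² + (-16 - 50)*t)*(19861 + C) = ((-65 + (1 + 7²))² + (-16 - 50)*33)*(19861 + 29629) = ((-65 + (1 + 49))² - 66*33)*49490 = ((-65 + 50)² - 2178)*49490 = ((-15)² - 2178)*49490 = (225 - 2178)*49490 = -1953*49490 = -96653970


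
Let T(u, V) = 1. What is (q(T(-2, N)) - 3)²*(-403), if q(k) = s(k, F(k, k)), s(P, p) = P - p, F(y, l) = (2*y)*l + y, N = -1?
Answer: -10075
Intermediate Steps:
F(y, l) = y + 2*l*y (F(y, l) = 2*l*y + y = y + 2*l*y)
q(k) = k - k*(1 + 2*k)
(q(T(-2, N)) - 3)²*(-403) = (-2*1² - 3)²*(-403) = (-2*1 - 3)²*(-403) = (-2 - 3)²*(-403) = (-5)²*(-403) = 25*(-403) = -10075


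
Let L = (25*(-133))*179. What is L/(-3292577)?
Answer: 595175/3292577 ≈ 0.18076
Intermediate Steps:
L = -595175 (L = -3325*179 = -595175)
L/(-3292577) = -595175/(-3292577) = -595175*(-1/3292577) = 595175/3292577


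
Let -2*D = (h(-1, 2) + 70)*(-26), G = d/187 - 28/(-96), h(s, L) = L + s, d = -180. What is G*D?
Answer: -2779153/4488 ≈ -619.24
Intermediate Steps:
G = -3011/4488 (G = -180/187 - 28/(-96) = -180*1/187 - 28*(-1/96) = -180/187 + 7/24 = -3011/4488 ≈ -0.67090)
D = 923 (D = -((2 - 1) + 70)*(-26)/2 = -(1 + 70)*(-26)/2 = -71*(-26)/2 = -1/2*(-1846) = 923)
G*D = -3011/4488*923 = -2779153/4488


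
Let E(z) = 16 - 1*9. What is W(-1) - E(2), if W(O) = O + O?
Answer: -9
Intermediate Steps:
W(O) = 2*O
E(z) = 7 (E(z) = 16 - 9 = 7)
W(-1) - E(2) = 2*(-1) - 1*7 = -2 - 7 = -9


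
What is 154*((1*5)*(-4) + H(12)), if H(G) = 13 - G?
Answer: -2926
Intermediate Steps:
154*((1*5)*(-4) + H(12)) = 154*((1*5)*(-4) + (13 - 1*12)) = 154*(5*(-4) + (13 - 12)) = 154*(-20 + 1) = 154*(-19) = -2926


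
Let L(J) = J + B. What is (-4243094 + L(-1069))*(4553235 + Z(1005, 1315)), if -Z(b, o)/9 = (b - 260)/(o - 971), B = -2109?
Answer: -831370235559840/43 ≈ -1.9334e+13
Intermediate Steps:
Z(b, o) = -9*(-260 + b)/(-971 + o) (Z(b, o) = -9*(b - 260)/(o - 971) = -9*(-260 + b)/(-971 + o))
L(J) = -2109 + J (L(J) = J - 2109 = -2109 + J)
(-4243094 + L(-1069))*(4553235 + Z(1005, 1315)) = (-4243094 + (-2109 - 1069))*(4553235 + 9*(260 - 1*1005)/(-971 + 1315)) = (-4243094 - 3178)*(4553235 + 9*(260 - 1005)/344) = -4246272*(4553235 + 9*(1/344)*(-745)) = -4246272*(4553235 - 6705/344) = -4246272*1566306135/344 = -831370235559840/43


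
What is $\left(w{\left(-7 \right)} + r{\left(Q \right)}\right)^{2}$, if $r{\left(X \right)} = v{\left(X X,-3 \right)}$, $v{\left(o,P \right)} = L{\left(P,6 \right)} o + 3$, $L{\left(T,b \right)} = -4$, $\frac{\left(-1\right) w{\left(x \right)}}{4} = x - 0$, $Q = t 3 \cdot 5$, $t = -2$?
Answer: $12737761$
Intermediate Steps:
$Q = -30$ ($Q = \left(-2\right) 3 \cdot 5 = \left(-6\right) 5 = -30$)
$w{\left(x \right)} = - 4 x$ ($w{\left(x \right)} = - 4 \left(x - 0\right) = - 4 \left(x + 0\right) = - 4 x$)
$v{\left(o,P \right)} = 3 - 4 o$ ($v{\left(o,P \right)} = - 4 o + 3 = 3 - 4 o$)
$r{\left(X \right)} = 3 - 4 X^{2}$ ($r{\left(X \right)} = 3 - 4 X X = 3 - 4 X^{2}$)
$\left(w{\left(-7 \right)} + r{\left(Q \right)}\right)^{2} = \left(\left(-4\right) \left(-7\right) + \left(3 - 4 \left(-30\right)^{2}\right)\right)^{2} = \left(28 + \left(3 - 3600\right)\right)^{2} = \left(28 - 3597\right)^{2} = \left(-3569\right)^{2} = 12737761$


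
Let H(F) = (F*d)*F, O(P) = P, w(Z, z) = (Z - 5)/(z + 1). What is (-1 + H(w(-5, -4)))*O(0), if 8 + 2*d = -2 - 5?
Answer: 0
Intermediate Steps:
d = -15/2 (d = -4 + (-2 - 5)/2 = -4 + (½)*(-7) = -4 - 7/2 = -15/2 ≈ -7.5000)
w(Z, z) = (-5 + Z)/(1 + z)
H(F) = -15*F²/2 (H(F) = (F*(-15/2))*F = (-15*F/2)*F = -15*F²/2)
(-1 + H(w(-5, -4)))*O(0) = (-1 - 15*(-5 - 5)²/(1 - 4)²/2)*0 = (-1 - 15*(-10/(-3))²/2)*0 = (-1 - 15*(-⅓*(-10))²/2)*0 = (-1 - 15*(10/3)²/2)*0 = (-1 - 15/2*100/9)*0 = (-1 - 250/3)*0 = -253/3*0 = 0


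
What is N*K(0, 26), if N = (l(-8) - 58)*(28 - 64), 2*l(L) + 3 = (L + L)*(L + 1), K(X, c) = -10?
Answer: -1260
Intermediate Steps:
l(L) = -3/2 + L*(1 + L) (l(L) = -3/2 + ((L + L)*(L + 1))/2 = -3/2 + ((2*L)*(1 + L))/2 = -3/2 + (2*L*(1 + L))/2 = -3/2 + L*(1 + L))
N = 126 (N = ((-3/2 - 8 + (-8)²) - 58)*(28 - 64) = ((-3/2 - 8 + 64) - 58)*(-36) = (109/2 - 58)*(-36) = -7/2*(-36) = 126)
N*K(0, 26) = 126*(-10) = -1260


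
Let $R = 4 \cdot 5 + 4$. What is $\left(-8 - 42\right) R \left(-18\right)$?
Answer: $21600$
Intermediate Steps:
$R = 24$ ($R = 20 + 4 = 24$)
$\left(-8 - 42\right) R \left(-18\right) = \left(-8 - 42\right) 24 \left(-18\right) = \left(-50\right) 24 \left(-18\right) = \left(-1200\right) \left(-18\right) = 21600$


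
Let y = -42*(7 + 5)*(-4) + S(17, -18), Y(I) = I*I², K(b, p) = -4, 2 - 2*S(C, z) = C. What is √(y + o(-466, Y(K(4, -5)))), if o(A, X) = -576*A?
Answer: √1081698/2 ≈ 520.02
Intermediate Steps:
S(C, z) = 1 - C/2
Y(I) = I³
y = 4017/2 (y = -42*(7 + 5)*(-4) + (1 - ½*17) = -504*(-4) + (1 - 17/2) = -42*(-48) - 15/2 = 2016 - 15/2 = 4017/2 ≈ 2008.5)
√(y + o(-466, Y(K(4, -5)))) = √(4017/2 - 576*(-466)) = √(4017/2 + 268416) = √(540849/2) = √1081698/2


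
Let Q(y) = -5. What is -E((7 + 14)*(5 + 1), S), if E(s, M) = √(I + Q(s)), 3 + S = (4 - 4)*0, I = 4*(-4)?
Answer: -I*√21 ≈ -4.5826*I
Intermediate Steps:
I = -16
S = -3 (S = -3 + (4 - 4)*0 = -3 + 0*0 = -3 + 0 = -3)
E(s, M) = I*√21 (E(s, M) = √(-16 - 5) = √(-21) = I*√21)
-E((7 + 14)*(5 + 1), S) = -I*√21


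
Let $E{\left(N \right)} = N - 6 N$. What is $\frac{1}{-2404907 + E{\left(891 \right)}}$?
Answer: $- \frac{1}{2409362} \approx -4.1505 \cdot 10^{-7}$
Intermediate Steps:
$E{\left(N \right)} = - 5 N$
$\frac{1}{-2404907 + E{\left(891 \right)}} = \frac{1}{-2404907 - 4455} = \frac{1}{-2409362} = - \frac{1}{2409362}$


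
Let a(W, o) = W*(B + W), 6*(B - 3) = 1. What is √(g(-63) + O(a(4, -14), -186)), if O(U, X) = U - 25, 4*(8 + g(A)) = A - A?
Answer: I*√39/3 ≈ 2.0817*I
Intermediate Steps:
B = 19/6 (B = 3 + (⅙)*1 = 3 + ⅙ = 19/6 ≈ 3.1667)
g(A) = -8 (g(A) = -8 + (A - A)/4 = -8 + (¼)*0 = -8 + 0 = -8)
a(W, o) = W*(19/6 + W)
O(U, X) = -25 + U
√(g(-63) + O(a(4, -14), -186)) = √(-8 + (-25 + (⅙)*4*(19 + 6*4))) = √(-8 + (-25 + (⅙)*4*(19 + 24))) = √(-8 + (-25 + (⅙)*4*43)) = √(-8 + (-25 + 86/3)) = √(-8 + 11/3) = √(-13/3) = I*√39/3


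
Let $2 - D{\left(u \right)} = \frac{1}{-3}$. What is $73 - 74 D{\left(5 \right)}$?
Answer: $- \frac{299}{3} \approx -99.667$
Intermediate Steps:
$D{\left(u \right)} = \frac{7}{3}$ ($D{\left(u \right)} = 2 - \frac{1}{-3} = 2 - - \frac{1}{3} = 2 + \frac{1}{3} = \frac{7}{3}$)
$73 - 74 D{\left(5 \right)} = 73 - \frac{518}{3} = - \frac{299}{3}$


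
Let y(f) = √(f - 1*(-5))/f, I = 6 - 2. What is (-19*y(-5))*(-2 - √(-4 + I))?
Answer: 0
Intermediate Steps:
I = 4
y(f) = √(5 + f)/f (y(f) = √(f + 5)/f = √(5 + f)/f)
(-19*y(-5))*(-2 - √(-4 + I)) = (-19*√(5 - 5)/(-5))*(-2 - √(-4 + 4)) = (-(-19)*√0/5)*(-2 - √0) = (-(-19)*0/5)*(-2 - 1*0) = (-19*0)*(-2 + 0) = 0*(-2) = 0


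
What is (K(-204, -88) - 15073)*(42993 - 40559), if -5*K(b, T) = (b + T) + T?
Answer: -36502698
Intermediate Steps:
K(b, T) = -2*T/5 - b/5 (K(b, T) = -((b + T) + T)/5 = -((T + b) + T)/5 = -(b + 2*T)/5 = -2*T/5 - b/5)
(K(-204, -88) - 15073)*(42993 - 40559) = ((-⅖*(-88) - ⅕*(-204)) - 15073)*(42993 - 40559) = ((176/5 + 204/5) - 15073)*2434 = (76 - 15073)*2434 = -14997*2434 = -36502698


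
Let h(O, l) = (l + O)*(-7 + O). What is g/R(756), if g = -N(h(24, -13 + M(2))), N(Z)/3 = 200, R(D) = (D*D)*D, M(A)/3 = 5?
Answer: -25/18003384 ≈ -1.3886e-6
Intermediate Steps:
M(A) = 15 (M(A) = 3*5 = 15)
R(D) = D³ (R(D) = D²*D = D³)
h(O, l) = (-7 + O)*(O + l) (h(O, l) = (O + l)*(-7 + O) = (-7 + O)*(O + l))
N(Z) = 600 (N(Z) = 3*200 = 600)
g = -600 (g = -1*600 = -600)
g/R(756) = -600/(756³) = -600/432081216 = -600*1/432081216 = -25/18003384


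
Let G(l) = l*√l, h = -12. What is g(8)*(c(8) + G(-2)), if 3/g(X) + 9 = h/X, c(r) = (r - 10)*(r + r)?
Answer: 64/7 + 4*I*√2/7 ≈ 9.1429 + 0.80812*I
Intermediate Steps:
G(l) = l^(3/2)
c(r) = 2*r*(-10 + r) (c(r) = (-10 + r)*(2*r) = 2*r*(-10 + r))
g(X) = 3/(-9 - 12/X)
g(8)*(c(8) + G(-2)) = (-1*8/(4 + 3*8))*(2*8*(-10 + 8) + (-2)^(3/2)) = (-1*8/(4 + 24))*(2*8*(-2) - 2*I*√2) = (-1*8/28)*(-32 - 2*I*√2) = (-1*8*1/28)*(-32 - 2*I*√2) = -2*(-32 - 2*I*√2)/7 = 64/7 + 4*I*√2/7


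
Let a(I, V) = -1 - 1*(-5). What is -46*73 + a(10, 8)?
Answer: -3354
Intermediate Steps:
a(I, V) = 4 (a(I, V) = -1 + 5 = 4)
-46*73 + a(10, 8) = -46*73 + 4 = -3358 + 4 = -3354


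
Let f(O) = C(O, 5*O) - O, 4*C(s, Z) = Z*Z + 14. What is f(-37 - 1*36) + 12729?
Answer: 184447/4 ≈ 46112.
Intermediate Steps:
C(s, Z) = 7/2 + Z²/4 (C(s, Z) = (Z*Z + 14)/4 = (Z² + 14)/4 = (14 + Z²)/4 = 7/2 + Z²/4)
f(O) = 7/2 - O + 25*O²/4 (f(O) = (7/2 + (5*O)²/4) - O = (7/2 + (25*O²)/4) - O = (7/2 + 25*O²/4) - O = 7/2 - O + 25*O²/4)
f(-37 - 1*36) + 12729 = (7/2 - (-37 - 1*36) + 25*(-37 - 1*36)²/4) + 12729 = (7/2 - (-37 - 36) + 25*(-37 - 36)²/4) + 12729 = (7/2 - 1*(-73) + (25/4)*(-73)²) + 12729 = (7/2 + 73 + (25/4)*5329) + 12729 = (7/2 + 73 + 133225/4) + 12729 = 133531/4 + 12729 = 184447/4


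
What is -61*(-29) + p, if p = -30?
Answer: 1739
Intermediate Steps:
-61*(-29) + p = -61*(-29) - 30 = 1769 - 30 = 1739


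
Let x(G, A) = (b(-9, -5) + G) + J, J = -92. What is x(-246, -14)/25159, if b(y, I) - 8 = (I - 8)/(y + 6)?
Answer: -977/75477 ≈ -0.012944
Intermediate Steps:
b(y, I) = 8 + (-8 + I)/(6 + y) (b(y, I) = 8 + (I - 8)/(y + 6) = 8 + (-8 + I)/(6 + y))
x(G, A) = -239/3 + G (x(G, A) = ((40 - 5 + 8*(-9))/(6 - 9) + G) - 92 = ((40 - 5 - 72)/(-3) + G) - 92 = (-⅓*(-37) + G) - 92 = (37/3 + G) - 92 = -239/3 + G)
x(-246, -14)/25159 = (-239/3 - 246)/25159 = -977/3*1/25159 = -977/75477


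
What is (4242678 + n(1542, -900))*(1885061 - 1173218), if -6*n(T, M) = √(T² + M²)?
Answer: 3020120635554 - 711843*√88549 ≈ 3.0199e+12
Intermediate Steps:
n(T, M) = -√(M² + T²)/6 (n(T, M) = -√(T² + M²)/6 = -√(M² + T²)/6)
(4242678 + n(1542, -900))*(1885061 - 1173218) = (4242678 - √((-900)² + 1542²)/6)*(1885061 - 1173218) = (4242678 - √(810000 + 2377764)/6)*711843 = (4242678 - √88549)*711843 = 3020120635554 - 711843*√88549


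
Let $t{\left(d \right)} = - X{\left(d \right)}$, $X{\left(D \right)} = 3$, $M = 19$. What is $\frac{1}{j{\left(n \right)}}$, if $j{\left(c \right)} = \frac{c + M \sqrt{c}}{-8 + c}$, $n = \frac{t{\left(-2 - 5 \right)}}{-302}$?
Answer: $\frac{2413}{109019} - \frac{45847 \sqrt{906}}{327057} \approx -4.1973$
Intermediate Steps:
$t{\left(d \right)} = -3$ ($t{\left(d \right)} = \left(-1\right) 3 = -3$)
$n = \frac{3}{302}$ ($n = - \frac{3}{-302} = \left(-3\right) \left(- \frac{1}{302}\right) = \frac{3}{302} \approx 0.0099338$)
$j{\left(c \right)} = \frac{c + 19 \sqrt{c}}{-8 + c}$
$\frac{1}{j{\left(n \right)}} = \frac{1}{\frac{1}{-8 + \frac{3}{302}} \left(\frac{3}{302} + 19 \sqrt{\frac{3}{302}}\right)} = \frac{1}{\frac{1}{- \frac{2413}{302}} \left(\frac{3}{302} + 19 \frac{\sqrt{906}}{302}\right)} = \frac{1}{\left(- \frac{302}{2413}\right) \left(\frac{3}{302} + \frac{19 \sqrt{906}}{302}\right)} = \frac{1}{- \frac{3}{2413} - \frac{\sqrt{906}}{127}}$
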